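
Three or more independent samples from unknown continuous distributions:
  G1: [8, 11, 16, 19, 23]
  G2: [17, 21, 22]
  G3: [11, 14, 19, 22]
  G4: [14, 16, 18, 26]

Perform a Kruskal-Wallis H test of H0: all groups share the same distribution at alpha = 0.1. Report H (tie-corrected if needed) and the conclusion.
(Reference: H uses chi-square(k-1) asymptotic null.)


Step 1: Combine all N = 16 observations and assign midranks.
sorted (value, group, rank): (8,G1,1), (11,G1,2.5), (11,G3,2.5), (14,G3,4.5), (14,G4,4.5), (16,G1,6.5), (16,G4,6.5), (17,G2,8), (18,G4,9), (19,G1,10.5), (19,G3,10.5), (21,G2,12), (22,G2,13.5), (22,G3,13.5), (23,G1,15), (26,G4,16)
Step 2: Sum ranks within each group.
R_1 = 35.5 (n_1 = 5)
R_2 = 33.5 (n_2 = 3)
R_3 = 31 (n_3 = 4)
R_4 = 36 (n_4 = 4)
Step 3: H = 12/(N(N+1)) * sum(R_i^2/n_i) - 3(N+1)
     = 12/(16*17) * (35.5^2/5 + 33.5^2/3 + 31^2/4 + 36^2/4) - 3*17
     = 0.044118 * 1190.38 - 51
     = 1.516912.
Step 4: Ties present; correction factor C = 1 - 30/(16^3 - 16) = 0.992647. Corrected H = 1.516912 / 0.992647 = 1.528148.
Step 5: Under H0, H ~ chi^2(3); p-value = 0.675789.
Step 6: alpha = 0.1. fail to reject H0.

H = 1.5281, df = 3, p = 0.675789, fail to reject H0.


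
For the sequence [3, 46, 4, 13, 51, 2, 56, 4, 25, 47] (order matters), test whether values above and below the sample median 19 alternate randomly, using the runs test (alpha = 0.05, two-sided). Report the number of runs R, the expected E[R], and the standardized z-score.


Step 1: Compute median = 19; label A = above, B = below.
Labels in order: BABBABABAA  (n_A = 5, n_B = 5)
Step 2: Count runs R = 8.
Step 3: Under H0 (random ordering), E[R] = 2*n_A*n_B/(n_A+n_B) + 1 = 2*5*5/10 + 1 = 6.0000.
        Var[R] = 2*n_A*n_B*(2*n_A*n_B - n_A - n_B) / ((n_A+n_B)^2 * (n_A+n_B-1)) = 2000/900 = 2.2222.
        SD[R] = 1.4907.
Step 4: Continuity-corrected z = (R - 0.5 - E[R]) / SD[R] = (8 - 0.5 - 6.0000) / 1.4907 = 1.0062.
Step 5: Two-sided p-value via normal approximation = 2*(1 - Phi(|z|)) = 0.314305.
Step 6: alpha = 0.05. fail to reject H0.

R = 8, z = 1.0062, p = 0.314305, fail to reject H0.


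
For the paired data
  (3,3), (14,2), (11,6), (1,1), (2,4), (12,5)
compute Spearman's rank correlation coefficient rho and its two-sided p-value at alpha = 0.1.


Step 1: Rank x and y separately (midranks; no ties here).
rank(x): 3->3, 14->6, 11->4, 1->1, 2->2, 12->5
rank(y): 3->3, 2->2, 6->6, 1->1, 4->4, 5->5
Step 2: d_i = R_x(i) - R_y(i); compute d_i^2.
  (3-3)^2=0, (6-2)^2=16, (4-6)^2=4, (1-1)^2=0, (2-4)^2=4, (5-5)^2=0
sum(d^2) = 24.
Step 3: rho = 1 - 6*24 / (6*(6^2 - 1)) = 1 - 144/210 = 0.314286.
Step 4: Under H0, t = rho * sqrt((n-2)/(1-rho^2)) = 0.6621 ~ t(4).
Step 5: Two-sided p-value from the t-distribution with 4 df = 0.544093.
Step 6: alpha = 0.1. fail to reject H0.

rho = 0.3143, p = 0.544093, fail to reject H0 at alpha = 0.1.


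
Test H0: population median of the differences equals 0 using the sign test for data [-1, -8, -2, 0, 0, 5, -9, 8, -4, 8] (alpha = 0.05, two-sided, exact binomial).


Step 1: Discard zero differences. Original n = 10; n_eff = number of nonzero differences = 8.
Nonzero differences (with sign): -1, -8, -2, +5, -9, +8, -4, +8
Step 2: Count signs: positive = 3, negative = 5.
Step 3: Under H0: P(positive) = 0.5, so the number of positives S ~ Bin(8, 0.5).
Step 4: Two-sided exact p-value = sum of Bin(8,0.5) probabilities at or below the observed probability = 0.726562.
Step 5: alpha = 0.05. fail to reject H0.

n_eff = 8, pos = 3, neg = 5, p = 0.726562, fail to reject H0.


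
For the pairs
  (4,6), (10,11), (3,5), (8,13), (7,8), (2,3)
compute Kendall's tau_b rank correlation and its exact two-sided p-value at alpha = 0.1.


Step 1: Enumerate the 15 unordered pairs (i,j) with i<j and classify each by sign(x_j-x_i) * sign(y_j-y_i).
  (1,2):dx=+6,dy=+5->C; (1,3):dx=-1,dy=-1->C; (1,4):dx=+4,dy=+7->C; (1,5):dx=+3,dy=+2->C
  (1,6):dx=-2,dy=-3->C; (2,3):dx=-7,dy=-6->C; (2,4):dx=-2,dy=+2->D; (2,5):dx=-3,dy=-3->C
  (2,6):dx=-8,dy=-8->C; (3,4):dx=+5,dy=+8->C; (3,5):dx=+4,dy=+3->C; (3,6):dx=-1,dy=-2->C
  (4,5):dx=-1,dy=-5->C; (4,6):dx=-6,dy=-10->C; (5,6):dx=-5,dy=-5->C
Step 2: C = 14, D = 1, total pairs = 15.
Step 3: tau = (C - D)/(n(n-1)/2) = (14 - 1)/15 = 0.866667.
Step 4: Exact two-sided p-value (enumerate n! = 720 permutations of y under H0): p = 0.016667.
Step 5: alpha = 0.1. reject H0.

tau_b = 0.8667 (C=14, D=1), p = 0.016667, reject H0.


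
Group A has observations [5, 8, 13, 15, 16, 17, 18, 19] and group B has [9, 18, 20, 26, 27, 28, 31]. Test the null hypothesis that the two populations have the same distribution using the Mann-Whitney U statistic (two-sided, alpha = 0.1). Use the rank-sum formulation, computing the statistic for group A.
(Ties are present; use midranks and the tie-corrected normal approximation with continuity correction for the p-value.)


Step 1: Combine and sort all 15 observations; assign midranks.
sorted (value, group): (5,X), (8,X), (9,Y), (13,X), (15,X), (16,X), (17,X), (18,X), (18,Y), (19,X), (20,Y), (26,Y), (27,Y), (28,Y), (31,Y)
ranks: 5->1, 8->2, 9->3, 13->4, 15->5, 16->6, 17->7, 18->8.5, 18->8.5, 19->10, 20->11, 26->12, 27->13, 28->14, 31->15
Step 2: Rank sum for X: R1 = 1 + 2 + 4 + 5 + 6 + 7 + 8.5 + 10 = 43.5.
Step 3: U_X = R1 - n1(n1+1)/2 = 43.5 - 8*9/2 = 43.5 - 36 = 7.5.
       U_Y = n1*n2 - U_X = 56 - 7.5 = 48.5.
Step 4: Ties are present, so use the tie-corrected normal approximation (with continuity correction) for the p-value.
Step 5: p-value = 0.020524; compare to alpha = 0.1. reject H0.

U_X = 7.5, p = 0.020524, reject H0 at alpha = 0.1.


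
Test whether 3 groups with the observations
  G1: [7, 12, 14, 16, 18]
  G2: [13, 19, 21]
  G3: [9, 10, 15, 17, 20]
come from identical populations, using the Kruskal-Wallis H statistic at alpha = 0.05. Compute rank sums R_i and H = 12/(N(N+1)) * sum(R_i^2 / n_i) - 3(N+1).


Step 1: Combine all N = 13 observations and assign midranks.
sorted (value, group, rank): (7,G1,1), (9,G3,2), (10,G3,3), (12,G1,4), (13,G2,5), (14,G1,6), (15,G3,7), (16,G1,8), (17,G3,9), (18,G1,10), (19,G2,11), (20,G3,12), (21,G2,13)
Step 2: Sum ranks within each group.
R_1 = 29 (n_1 = 5)
R_2 = 29 (n_2 = 3)
R_3 = 33 (n_3 = 5)
Step 3: H = 12/(N(N+1)) * sum(R_i^2/n_i) - 3(N+1)
     = 12/(13*14) * (29^2/5 + 29^2/3 + 33^2/5) - 3*14
     = 0.065934 * 666.333 - 42
     = 1.934066.
Step 4: No ties, so H is used without correction.
Step 5: Under H0, H ~ chi^2(2); p-value = 0.380209.
Step 6: alpha = 0.05. fail to reject H0.

H = 1.9341, df = 2, p = 0.380209, fail to reject H0.


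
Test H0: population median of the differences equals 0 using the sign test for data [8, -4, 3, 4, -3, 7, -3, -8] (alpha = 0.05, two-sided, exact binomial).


Step 1: Discard zero differences. Original n = 8; n_eff = number of nonzero differences = 8.
Nonzero differences (with sign): +8, -4, +3, +4, -3, +7, -3, -8
Step 2: Count signs: positive = 4, negative = 4.
Step 3: Under H0: P(positive) = 0.5, so the number of positives S ~ Bin(8, 0.5).
Step 4: Two-sided exact p-value = sum of Bin(8,0.5) probabilities at or below the observed probability = 1.000000.
Step 5: alpha = 0.05. fail to reject H0.

n_eff = 8, pos = 4, neg = 4, p = 1.000000, fail to reject H0.


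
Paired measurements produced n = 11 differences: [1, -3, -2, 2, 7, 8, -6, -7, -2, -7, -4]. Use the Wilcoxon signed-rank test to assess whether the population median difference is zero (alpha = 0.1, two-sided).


Step 1: Drop any zero differences (none here) and take |d_i|.
|d| = [1, 3, 2, 2, 7, 8, 6, 7, 2, 7, 4]
Step 2: Midrank |d_i| (ties get averaged ranks).
ranks: |1|->1, |3|->5, |2|->3, |2|->3, |7|->9, |8|->11, |6|->7, |7|->9, |2|->3, |7|->9, |4|->6
Step 3: Attach original signs; sum ranks with positive sign and with negative sign.
W+ = 1 + 3 + 9 + 11 = 24
W- = 5 + 3 + 7 + 9 + 3 + 9 + 6 = 42
(Check: W+ + W- = 66 should equal n(n+1)/2 = 66.)
Step 4: Test statistic W = min(W+, W-) = 24.
Step 5: Ties in |d|, so use the tie-corrected normal approximation.
        E[W] = n(n+1)/4 = 11*12/4 = 33.
        Tie groups: |d|=2 (t=3), |d|=7 (t=3); sum(t^3 - t) = 48.
        Var[W] = n(n+1)(2n+1)/24 - sum(t^3-t)/48 = 3036/24 - 48/48 = 125.5.
        z = (W - E[W]) / sqrt(Var[W]) = (24 - 33) / 11.2027 = -0.8034.
        Two-sided p = 2*Phi(z) = 0.421756.
Step 6: alpha = 0.1. fail to reject H0.

W+ = 24, W- = 42, W = min = 24, p = 0.421756, fail to reject H0.


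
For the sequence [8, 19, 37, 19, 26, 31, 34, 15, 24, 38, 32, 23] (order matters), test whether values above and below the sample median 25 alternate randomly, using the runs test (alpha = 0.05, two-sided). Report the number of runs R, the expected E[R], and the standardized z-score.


Step 1: Compute median = 25; label A = above, B = below.
Labels in order: BBABAAABBAAB  (n_A = 6, n_B = 6)
Step 2: Count runs R = 7.
Step 3: Under H0 (random ordering), E[R] = 2*n_A*n_B/(n_A+n_B) + 1 = 2*6*6/12 + 1 = 7.0000.
        Var[R] = 2*n_A*n_B*(2*n_A*n_B - n_A - n_B) / ((n_A+n_B)^2 * (n_A+n_B-1)) = 4320/1584 = 2.7273.
        SD[R] = 1.6514.
Step 4: R = E[R], so z = 0 with no continuity correction.
Step 5: Two-sided p-value via normal approximation = 2*(1 - Phi(|z|)) = 1.000000.
Step 6: alpha = 0.05. fail to reject H0.

R = 7, z = 0.0000, p = 1.000000, fail to reject H0.


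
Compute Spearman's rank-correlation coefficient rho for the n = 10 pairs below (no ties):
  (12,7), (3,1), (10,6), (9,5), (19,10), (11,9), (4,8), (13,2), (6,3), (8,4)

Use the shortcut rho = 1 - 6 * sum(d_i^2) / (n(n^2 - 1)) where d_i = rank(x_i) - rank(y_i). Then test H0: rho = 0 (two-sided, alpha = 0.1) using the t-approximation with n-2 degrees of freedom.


Step 1: Rank x and y separately (midranks; no ties here).
rank(x): 12->8, 3->1, 10->6, 9->5, 19->10, 11->7, 4->2, 13->9, 6->3, 8->4
rank(y): 7->7, 1->1, 6->6, 5->5, 10->10, 9->9, 8->8, 2->2, 3->3, 4->4
Step 2: d_i = R_x(i) - R_y(i); compute d_i^2.
  (8-7)^2=1, (1-1)^2=0, (6-6)^2=0, (5-5)^2=0, (10-10)^2=0, (7-9)^2=4, (2-8)^2=36, (9-2)^2=49, (3-3)^2=0, (4-4)^2=0
sum(d^2) = 90.
Step 3: rho = 1 - 6*90 / (10*(10^2 - 1)) = 1 - 540/990 = 0.454545.
Step 4: Under H0, t = rho * sqrt((n-2)/(1-rho^2)) = 1.4434 ~ t(8).
Step 5: Two-sided p-value from the t-distribution with 8 df = 0.186905.
Step 6: alpha = 0.1. fail to reject H0.

rho = 0.4545, p = 0.186905, fail to reject H0 at alpha = 0.1.


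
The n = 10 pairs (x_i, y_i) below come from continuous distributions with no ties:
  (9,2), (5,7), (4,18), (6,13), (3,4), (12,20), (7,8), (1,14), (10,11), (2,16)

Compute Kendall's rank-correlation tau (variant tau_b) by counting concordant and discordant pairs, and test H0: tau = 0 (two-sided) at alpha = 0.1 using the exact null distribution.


Step 1: Enumerate the 45 unordered pairs (i,j) with i<j and classify each by sign(x_j-x_i) * sign(y_j-y_i).
  (1,2):dx=-4,dy=+5->D; (1,3):dx=-5,dy=+16->D; (1,4):dx=-3,dy=+11->D; (1,5):dx=-6,dy=+2->D
  (1,6):dx=+3,dy=+18->C; (1,7):dx=-2,dy=+6->D; (1,8):dx=-8,dy=+12->D; (1,9):dx=+1,dy=+9->C
  (1,10):dx=-7,dy=+14->D; (2,3):dx=-1,dy=+11->D; (2,4):dx=+1,dy=+6->C; (2,5):dx=-2,dy=-3->C
  (2,6):dx=+7,dy=+13->C; (2,7):dx=+2,dy=+1->C; (2,8):dx=-4,dy=+7->D; (2,9):dx=+5,dy=+4->C
  (2,10):dx=-3,dy=+9->D; (3,4):dx=+2,dy=-5->D; (3,5):dx=-1,dy=-14->C; (3,6):dx=+8,dy=+2->C
  (3,7):dx=+3,dy=-10->D; (3,8):dx=-3,dy=-4->C; (3,9):dx=+6,dy=-7->D; (3,10):dx=-2,dy=-2->C
  (4,5):dx=-3,dy=-9->C; (4,6):dx=+6,dy=+7->C; (4,7):dx=+1,dy=-5->D; (4,8):dx=-5,dy=+1->D
  (4,9):dx=+4,dy=-2->D; (4,10):dx=-4,dy=+3->D; (5,6):dx=+9,dy=+16->C; (5,7):dx=+4,dy=+4->C
  (5,8):dx=-2,dy=+10->D; (5,9):dx=+7,dy=+7->C; (5,10):dx=-1,dy=+12->D; (6,7):dx=-5,dy=-12->C
  (6,8):dx=-11,dy=-6->C; (6,9):dx=-2,dy=-9->C; (6,10):dx=-10,dy=-4->C; (7,8):dx=-6,dy=+6->D
  (7,9):dx=+3,dy=+3->C; (7,10):dx=-5,dy=+8->D; (8,9):dx=+9,dy=-3->D; (8,10):dx=+1,dy=+2->C
  (9,10):dx=-8,dy=+5->D
Step 2: C = 22, D = 23, total pairs = 45.
Step 3: tau = (C - D)/(n(n-1)/2) = (22 - 23)/45 = -0.022222.
Step 4: Exact two-sided p-value (enumerate n! = 3628800 permutations of y under H0): p = 1.000000.
Step 5: alpha = 0.1. fail to reject H0.

tau_b = -0.0222 (C=22, D=23), p = 1.000000, fail to reject H0.


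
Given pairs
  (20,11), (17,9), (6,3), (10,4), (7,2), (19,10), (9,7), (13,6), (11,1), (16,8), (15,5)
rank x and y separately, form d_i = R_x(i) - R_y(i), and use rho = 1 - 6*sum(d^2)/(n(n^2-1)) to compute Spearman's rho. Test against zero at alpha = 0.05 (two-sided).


Step 1: Rank x and y separately (midranks; no ties here).
rank(x): 20->11, 17->9, 6->1, 10->4, 7->2, 19->10, 9->3, 13->6, 11->5, 16->8, 15->7
rank(y): 11->11, 9->9, 3->3, 4->4, 2->2, 10->10, 7->7, 6->6, 1->1, 8->8, 5->5
Step 2: d_i = R_x(i) - R_y(i); compute d_i^2.
  (11-11)^2=0, (9-9)^2=0, (1-3)^2=4, (4-4)^2=0, (2-2)^2=0, (10-10)^2=0, (3-7)^2=16, (6-6)^2=0, (5-1)^2=16, (8-8)^2=0, (7-5)^2=4
sum(d^2) = 40.
Step 3: rho = 1 - 6*40 / (11*(11^2 - 1)) = 1 - 240/1320 = 0.818182.
Step 4: Under H0, t = rho * sqrt((n-2)/(1-rho^2)) = 4.2691 ~ t(9).
Step 5: Two-sided p-value from the t-distribution with 9 df = 0.002083.
Step 6: alpha = 0.05. reject H0.

rho = 0.8182, p = 0.002083, reject H0 at alpha = 0.05.


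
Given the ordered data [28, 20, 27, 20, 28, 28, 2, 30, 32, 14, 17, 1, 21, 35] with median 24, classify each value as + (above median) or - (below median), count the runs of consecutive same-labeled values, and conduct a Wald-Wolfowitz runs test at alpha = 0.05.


Step 1: Compute median = 24; label A = above, B = below.
Labels in order: ABABAABAABBBBA  (n_A = 7, n_B = 7)
Step 2: Count runs R = 9.
Step 3: Under H0 (random ordering), E[R] = 2*n_A*n_B/(n_A+n_B) + 1 = 2*7*7/14 + 1 = 8.0000.
        Var[R] = 2*n_A*n_B*(2*n_A*n_B - n_A - n_B) / ((n_A+n_B)^2 * (n_A+n_B-1)) = 8232/2548 = 3.2308.
        SD[R] = 1.7974.
Step 4: Continuity-corrected z = (R - 0.5 - E[R]) / SD[R] = (9 - 0.5 - 8.0000) / 1.7974 = 0.2782.
Step 5: Two-sided p-value via normal approximation = 2*(1 - Phi(|z|)) = 0.780879.
Step 6: alpha = 0.05. fail to reject H0.

R = 9, z = 0.2782, p = 0.780879, fail to reject H0.


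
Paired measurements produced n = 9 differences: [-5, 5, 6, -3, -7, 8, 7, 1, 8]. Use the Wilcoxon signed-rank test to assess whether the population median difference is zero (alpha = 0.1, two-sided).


Step 1: Drop any zero differences (none here) and take |d_i|.
|d| = [5, 5, 6, 3, 7, 8, 7, 1, 8]
Step 2: Midrank |d_i| (ties get averaged ranks).
ranks: |5|->3.5, |5|->3.5, |6|->5, |3|->2, |7|->6.5, |8|->8.5, |7|->6.5, |1|->1, |8|->8.5
Step 3: Attach original signs; sum ranks with positive sign and with negative sign.
W+ = 3.5 + 5 + 8.5 + 6.5 + 1 + 8.5 = 33
W- = 3.5 + 2 + 6.5 = 12
(Check: W+ + W- = 45 should equal n(n+1)/2 = 45.)
Step 4: Test statistic W = min(W+, W-) = 12.
Step 5: Ties in |d|, so use the tie-corrected normal approximation.
        E[W] = n(n+1)/4 = 9*10/4 = 22.5.
        Tie groups: |d|=5 (t=2), |d|=7 (t=2), |d|=8 (t=2); sum(t^3 - t) = 18.
        Var[W] = n(n+1)(2n+1)/24 - sum(t^3-t)/48 = 1710/24 - 18/48 = 70.875.
        z = (W - E[W]) / sqrt(Var[W]) = (12 - 22.5) / 8.4187 = -1.2472.
        Two-sided p = 2*Phi(z) = 0.212317.
Step 6: alpha = 0.1. fail to reject H0.

W+ = 33, W- = 12, W = min = 12, p = 0.212317, fail to reject H0.


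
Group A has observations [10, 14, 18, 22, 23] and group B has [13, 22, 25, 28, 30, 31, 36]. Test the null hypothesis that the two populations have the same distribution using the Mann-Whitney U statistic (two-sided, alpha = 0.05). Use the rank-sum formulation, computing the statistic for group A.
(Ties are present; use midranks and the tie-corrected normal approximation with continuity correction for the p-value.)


Step 1: Combine and sort all 12 observations; assign midranks.
sorted (value, group): (10,X), (13,Y), (14,X), (18,X), (22,X), (22,Y), (23,X), (25,Y), (28,Y), (30,Y), (31,Y), (36,Y)
ranks: 10->1, 13->2, 14->3, 18->4, 22->5.5, 22->5.5, 23->7, 25->8, 28->9, 30->10, 31->11, 36->12
Step 2: Rank sum for X: R1 = 1 + 3 + 4 + 5.5 + 7 = 20.5.
Step 3: U_X = R1 - n1(n1+1)/2 = 20.5 - 5*6/2 = 20.5 - 15 = 5.5.
       U_Y = n1*n2 - U_X = 35 - 5.5 = 29.5.
Step 4: Ties are present, so use the tie-corrected normal approximation (with continuity correction) for the p-value.
Step 5: p-value = 0.061363; compare to alpha = 0.05. fail to reject H0.

U_X = 5.5, p = 0.061363, fail to reject H0 at alpha = 0.05.


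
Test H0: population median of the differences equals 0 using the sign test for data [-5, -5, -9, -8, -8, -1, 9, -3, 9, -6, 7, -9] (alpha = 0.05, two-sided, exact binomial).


Step 1: Discard zero differences. Original n = 12; n_eff = number of nonzero differences = 12.
Nonzero differences (with sign): -5, -5, -9, -8, -8, -1, +9, -3, +9, -6, +7, -9
Step 2: Count signs: positive = 3, negative = 9.
Step 3: Under H0: P(positive) = 0.5, so the number of positives S ~ Bin(12, 0.5).
Step 4: Two-sided exact p-value = sum of Bin(12,0.5) probabilities at or below the observed probability = 0.145996.
Step 5: alpha = 0.05. fail to reject H0.

n_eff = 12, pos = 3, neg = 9, p = 0.145996, fail to reject H0.


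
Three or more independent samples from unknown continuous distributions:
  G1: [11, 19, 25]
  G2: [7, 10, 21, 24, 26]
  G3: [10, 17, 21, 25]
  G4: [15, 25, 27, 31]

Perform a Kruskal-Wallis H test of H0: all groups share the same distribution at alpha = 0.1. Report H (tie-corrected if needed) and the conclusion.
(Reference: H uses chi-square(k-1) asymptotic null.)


Step 1: Combine all N = 16 observations and assign midranks.
sorted (value, group, rank): (7,G2,1), (10,G2,2.5), (10,G3,2.5), (11,G1,4), (15,G4,5), (17,G3,6), (19,G1,7), (21,G2,8.5), (21,G3,8.5), (24,G2,10), (25,G1,12), (25,G3,12), (25,G4,12), (26,G2,14), (27,G4,15), (31,G4,16)
Step 2: Sum ranks within each group.
R_1 = 23 (n_1 = 3)
R_2 = 36 (n_2 = 5)
R_3 = 29 (n_3 = 4)
R_4 = 48 (n_4 = 4)
Step 3: H = 12/(N(N+1)) * sum(R_i^2/n_i) - 3(N+1)
     = 12/(16*17) * (23^2/3 + 36^2/5 + 29^2/4 + 48^2/4) - 3*17
     = 0.044118 * 1221.78 - 51
     = 2.902206.
Step 4: Ties present; correction factor C = 1 - 36/(16^3 - 16) = 0.991176. Corrected H = 2.902206 / 0.991176 = 2.928042.
Step 5: Under H0, H ~ chi^2(3); p-value = 0.402853.
Step 6: alpha = 0.1. fail to reject H0.

H = 2.9280, df = 3, p = 0.402853, fail to reject H0.


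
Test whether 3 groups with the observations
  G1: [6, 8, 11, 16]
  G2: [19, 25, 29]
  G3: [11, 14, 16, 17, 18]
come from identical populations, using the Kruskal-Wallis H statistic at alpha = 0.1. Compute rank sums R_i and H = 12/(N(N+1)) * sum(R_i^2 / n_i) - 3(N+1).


Step 1: Combine all N = 12 observations and assign midranks.
sorted (value, group, rank): (6,G1,1), (8,G1,2), (11,G1,3.5), (11,G3,3.5), (14,G3,5), (16,G1,6.5), (16,G3,6.5), (17,G3,8), (18,G3,9), (19,G2,10), (25,G2,11), (29,G2,12)
Step 2: Sum ranks within each group.
R_1 = 13 (n_1 = 4)
R_2 = 33 (n_2 = 3)
R_3 = 32 (n_3 = 5)
Step 3: H = 12/(N(N+1)) * sum(R_i^2/n_i) - 3(N+1)
     = 12/(12*13) * (13^2/4 + 33^2/3 + 32^2/5) - 3*13
     = 0.076923 * 610.05 - 39
     = 7.926923.
Step 4: Ties present; correction factor C = 1 - 12/(12^3 - 12) = 0.993007. Corrected H = 7.926923 / 0.993007 = 7.982746.
Step 5: Under H0, H ~ chi^2(2); p-value = 0.018474.
Step 6: alpha = 0.1. reject H0.

H = 7.9827, df = 2, p = 0.018474, reject H0.


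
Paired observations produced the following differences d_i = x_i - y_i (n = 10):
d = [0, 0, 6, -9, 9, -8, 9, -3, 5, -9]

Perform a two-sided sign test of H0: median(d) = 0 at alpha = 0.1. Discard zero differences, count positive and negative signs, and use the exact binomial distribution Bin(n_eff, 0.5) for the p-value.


Step 1: Discard zero differences. Original n = 10; n_eff = number of nonzero differences = 8.
Nonzero differences (with sign): +6, -9, +9, -8, +9, -3, +5, -9
Step 2: Count signs: positive = 4, negative = 4.
Step 3: Under H0: P(positive) = 0.5, so the number of positives S ~ Bin(8, 0.5).
Step 4: Two-sided exact p-value = sum of Bin(8,0.5) probabilities at or below the observed probability = 1.000000.
Step 5: alpha = 0.1. fail to reject H0.

n_eff = 8, pos = 4, neg = 4, p = 1.000000, fail to reject H0.


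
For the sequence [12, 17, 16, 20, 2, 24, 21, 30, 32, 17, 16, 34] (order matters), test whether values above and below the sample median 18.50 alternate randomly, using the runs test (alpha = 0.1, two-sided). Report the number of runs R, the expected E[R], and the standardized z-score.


Step 1: Compute median = 18.50; label A = above, B = below.
Labels in order: BBBABAAAABBA  (n_A = 6, n_B = 6)
Step 2: Count runs R = 6.
Step 3: Under H0 (random ordering), E[R] = 2*n_A*n_B/(n_A+n_B) + 1 = 2*6*6/12 + 1 = 7.0000.
        Var[R] = 2*n_A*n_B*(2*n_A*n_B - n_A - n_B) / ((n_A+n_B)^2 * (n_A+n_B-1)) = 4320/1584 = 2.7273.
        SD[R] = 1.6514.
Step 4: Continuity-corrected z = (R + 0.5 - E[R]) / SD[R] = (6 + 0.5 - 7.0000) / 1.6514 = -0.3028.
Step 5: Two-sided p-value via normal approximation = 2*(1 - Phi(|z|)) = 0.762069.
Step 6: alpha = 0.1. fail to reject H0.

R = 6, z = -0.3028, p = 0.762069, fail to reject H0.


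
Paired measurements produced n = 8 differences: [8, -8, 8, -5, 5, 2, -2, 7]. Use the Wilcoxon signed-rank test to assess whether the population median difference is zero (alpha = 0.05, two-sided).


Step 1: Drop any zero differences (none here) and take |d_i|.
|d| = [8, 8, 8, 5, 5, 2, 2, 7]
Step 2: Midrank |d_i| (ties get averaged ranks).
ranks: |8|->7, |8|->7, |8|->7, |5|->3.5, |5|->3.5, |2|->1.5, |2|->1.5, |7|->5
Step 3: Attach original signs; sum ranks with positive sign and with negative sign.
W+ = 7 + 7 + 3.5 + 1.5 + 5 = 24
W- = 7 + 3.5 + 1.5 = 12
(Check: W+ + W- = 36 should equal n(n+1)/2 = 36.)
Step 4: Test statistic W = min(W+, W-) = 12.
Step 5: Ties in |d|, so use the tie-corrected normal approximation.
        E[W] = n(n+1)/4 = 8*9/4 = 18.
        Tie groups: |d|=2 (t=2), |d|=5 (t=2), |d|=8 (t=3); sum(t^3 - t) = 36.
        Var[W] = n(n+1)(2n+1)/24 - sum(t^3-t)/48 = 1224/24 - 36/48 = 50.25.
        z = (W - E[W]) / sqrt(Var[W]) = (12 - 18) / 7.0887 = -0.8464.
        Two-sided p = 2*Phi(z) = 0.397321.
Step 6: alpha = 0.05. fail to reject H0.

W+ = 24, W- = 12, W = min = 12, p = 0.397321, fail to reject H0.


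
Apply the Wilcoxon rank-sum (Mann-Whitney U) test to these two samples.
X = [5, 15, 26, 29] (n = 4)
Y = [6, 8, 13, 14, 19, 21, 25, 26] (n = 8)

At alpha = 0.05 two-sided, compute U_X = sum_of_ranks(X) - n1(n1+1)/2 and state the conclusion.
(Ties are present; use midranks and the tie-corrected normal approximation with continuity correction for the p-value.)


Step 1: Combine and sort all 12 observations; assign midranks.
sorted (value, group): (5,X), (6,Y), (8,Y), (13,Y), (14,Y), (15,X), (19,Y), (21,Y), (25,Y), (26,X), (26,Y), (29,X)
ranks: 5->1, 6->2, 8->3, 13->4, 14->5, 15->6, 19->7, 21->8, 25->9, 26->10.5, 26->10.5, 29->12
Step 2: Rank sum for X: R1 = 1 + 6 + 10.5 + 12 = 29.5.
Step 3: U_X = R1 - n1(n1+1)/2 = 29.5 - 4*5/2 = 29.5 - 10 = 19.5.
       U_Y = n1*n2 - U_X = 32 - 19.5 = 12.5.
Step 4: Ties are present, so use the tie-corrected normal approximation (with continuity correction) for the p-value.
Step 5: p-value = 0.609759; compare to alpha = 0.05. fail to reject H0.

U_X = 19.5, p = 0.609759, fail to reject H0 at alpha = 0.05.


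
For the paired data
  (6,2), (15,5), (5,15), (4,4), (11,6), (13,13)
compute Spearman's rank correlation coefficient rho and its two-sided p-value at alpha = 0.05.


Step 1: Rank x and y separately (midranks; no ties here).
rank(x): 6->3, 15->6, 5->2, 4->1, 11->4, 13->5
rank(y): 2->1, 5->3, 15->6, 4->2, 6->4, 13->5
Step 2: d_i = R_x(i) - R_y(i); compute d_i^2.
  (3-1)^2=4, (6-3)^2=9, (2-6)^2=16, (1-2)^2=1, (4-4)^2=0, (5-5)^2=0
sum(d^2) = 30.
Step 3: rho = 1 - 6*30 / (6*(6^2 - 1)) = 1 - 180/210 = 0.142857.
Step 4: Under H0, t = rho * sqrt((n-2)/(1-rho^2)) = 0.2887 ~ t(4).
Step 5: Two-sided p-value from the t-distribution with 4 df = 0.787172.
Step 6: alpha = 0.05. fail to reject H0.

rho = 0.1429, p = 0.787172, fail to reject H0 at alpha = 0.05.


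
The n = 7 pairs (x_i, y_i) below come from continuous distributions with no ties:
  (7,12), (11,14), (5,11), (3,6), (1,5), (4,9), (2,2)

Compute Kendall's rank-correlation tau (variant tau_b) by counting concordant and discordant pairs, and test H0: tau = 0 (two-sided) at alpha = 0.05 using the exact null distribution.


Step 1: Enumerate the 21 unordered pairs (i,j) with i<j and classify each by sign(x_j-x_i) * sign(y_j-y_i).
  (1,2):dx=+4,dy=+2->C; (1,3):dx=-2,dy=-1->C; (1,4):dx=-4,dy=-6->C; (1,5):dx=-6,dy=-7->C
  (1,6):dx=-3,dy=-3->C; (1,7):dx=-5,dy=-10->C; (2,3):dx=-6,dy=-3->C; (2,4):dx=-8,dy=-8->C
  (2,5):dx=-10,dy=-9->C; (2,6):dx=-7,dy=-5->C; (2,7):dx=-9,dy=-12->C; (3,4):dx=-2,dy=-5->C
  (3,5):dx=-4,dy=-6->C; (3,6):dx=-1,dy=-2->C; (3,7):dx=-3,dy=-9->C; (4,5):dx=-2,dy=-1->C
  (4,6):dx=+1,dy=+3->C; (4,7):dx=-1,dy=-4->C; (5,6):dx=+3,dy=+4->C; (5,7):dx=+1,dy=-3->D
  (6,7):dx=-2,dy=-7->C
Step 2: C = 20, D = 1, total pairs = 21.
Step 3: tau = (C - D)/(n(n-1)/2) = (20 - 1)/21 = 0.904762.
Step 4: Exact two-sided p-value (enumerate n! = 5040 permutations of y under H0): p = 0.002778.
Step 5: alpha = 0.05. reject H0.

tau_b = 0.9048 (C=20, D=1), p = 0.002778, reject H0.


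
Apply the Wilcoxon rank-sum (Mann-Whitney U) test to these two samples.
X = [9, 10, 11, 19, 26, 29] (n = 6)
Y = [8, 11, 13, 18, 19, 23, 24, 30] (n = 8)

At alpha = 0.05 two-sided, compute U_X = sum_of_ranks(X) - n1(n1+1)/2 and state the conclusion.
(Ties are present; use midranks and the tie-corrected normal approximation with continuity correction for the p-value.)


Step 1: Combine and sort all 14 observations; assign midranks.
sorted (value, group): (8,Y), (9,X), (10,X), (11,X), (11,Y), (13,Y), (18,Y), (19,X), (19,Y), (23,Y), (24,Y), (26,X), (29,X), (30,Y)
ranks: 8->1, 9->2, 10->3, 11->4.5, 11->4.5, 13->6, 18->7, 19->8.5, 19->8.5, 23->10, 24->11, 26->12, 29->13, 30->14
Step 2: Rank sum for X: R1 = 2 + 3 + 4.5 + 8.5 + 12 + 13 = 43.
Step 3: U_X = R1 - n1(n1+1)/2 = 43 - 6*7/2 = 43 - 21 = 22.
       U_Y = n1*n2 - U_X = 48 - 22 = 26.
Step 4: Ties are present, so use the tie-corrected normal approximation (with continuity correction) for the p-value.
Step 5: p-value = 0.846116; compare to alpha = 0.05. fail to reject H0.

U_X = 22, p = 0.846116, fail to reject H0 at alpha = 0.05.


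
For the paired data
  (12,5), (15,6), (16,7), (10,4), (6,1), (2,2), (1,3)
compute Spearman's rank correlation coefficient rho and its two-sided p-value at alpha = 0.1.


Step 1: Rank x and y separately (midranks; no ties here).
rank(x): 12->5, 15->6, 16->7, 10->4, 6->3, 2->2, 1->1
rank(y): 5->5, 6->6, 7->7, 4->4, 1->1, 2->2, 3->3
Step 2: d_i = R_x(i) - R_y(i); compute d_i^2.
  (5-5)^2=0, (6-6)^2=0, (7-7)^2=0, (4-4)^2=0, (3-1)^2=4, (2-2)^2=0, (1-3)^2=4
sum(d^2) = 8.
Step 3: rho = 1 - 6*8 / (7*(7^2 - 1)) = 1 - 48/336 = 0.857143.
Step 4: Under H0, t = rho * sqrt((n-2)/(1-rho^2)) = 3.7210 ~ t(5).
Step 5: Two-sided p-value from the t-distribution with 5 df = 0.013697.
Step 6: alpha = 0.1. reject H0.

rho = 0.8571, p = 0.013697, reject H0 at alpha = 0.1.


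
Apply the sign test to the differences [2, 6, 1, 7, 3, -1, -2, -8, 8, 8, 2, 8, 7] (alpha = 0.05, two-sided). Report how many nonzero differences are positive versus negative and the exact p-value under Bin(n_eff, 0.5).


Step 1: Discard zero differences. Original n = 13; n_eff = number of nonzero differences = 13.
Nonzero differences (with sign): +2, +6, +1, +7, +3, -1, -2, -8, +8, +8, +2, +8, +7
Step 2: Count signs: positive = 10, negative = 3.
Step 3: Under H0: P(positive) = 0.5, so the number of positives S ~ Bin(13, 0.5).
Step 4: Two-sided exact p-value = sum of Bin(13,0.5) probabilities at or below the observed probability = 0.092285.
Step 5: alpha = 0.05. fail to reject H0.

n_eff = 13, pos = 10, neg = 3, p = 0.092285, fail to reject H0.


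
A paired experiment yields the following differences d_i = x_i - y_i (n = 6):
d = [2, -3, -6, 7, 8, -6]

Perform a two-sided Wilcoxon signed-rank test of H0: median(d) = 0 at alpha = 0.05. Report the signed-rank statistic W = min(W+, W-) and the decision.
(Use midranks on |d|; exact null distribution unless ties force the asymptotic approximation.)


Step 1: Drop any zero differences (none here) and take |d_i|.
|d| = [2, 3, 6, 7, 8, 6]
Step 2: Midrank |d_i| (ties get averaged ranks).
ranks: |2|->1, |3|->2, |6|->3.5, |7|->5, |8|->6, |6|->3.5
Step 3: Attach original signs; sum ranks with positive sign and with negative sign.
W+ = 1 + 5 + 6 = 12
W- = 2 + 3.5 + 3.5 = 9
(Check: W+ + W- = 21 should equal n(n+1)/2 = 21.)
Step 4: Test statistic W = min(W+, W-) = 9.
Step 5: Ties in |d|, so use the tie-corrected normal approximation.
        E[W] = n(n+1)/4 = 6*7/4 = 10.5.
        Tie groups: |d|=6 (t=2); sum(t^3 - t) = 6.
        Var[W] = n(n+1)(2n+1)/24 - sum(t^3-t)/48 = 546/24 - 6/48 = 22.625.
        z = (W - E[W]) / sqrt(Var[W]) = (9 - 10.5) / 4.7566 = -0.3154.
        Two-sided p = 2*Phi(z) = 0.752494.
Step 6: alpha = 0.05. fail to reject H0.

W+ = 12, W- = 9, W = min = 9, p = 0.752494, fail to reject H0.


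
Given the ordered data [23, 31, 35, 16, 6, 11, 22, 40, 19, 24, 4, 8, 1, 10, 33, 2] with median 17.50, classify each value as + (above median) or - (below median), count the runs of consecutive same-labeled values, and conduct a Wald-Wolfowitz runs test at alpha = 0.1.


Step 1: Compute median = 17.50; label A = above, B = below.
Labels in order: AAABBBAAAABBBBAB  (n_A = 8, n_B = 8)
Step 2: Count runs R = 6.
Step 3: Under H0 (random ordering), E[R] = 2*n_A*n_B/(n_A+n_B) + 1 = 2*8*8/16 + 1 = 9.0000.
        Var[R] = 2*n_A*n_B*(2*n_A*n_B - n_A - n_B) / ((n_A+n_B)^2 * (n_A+n_B-1)) = 14336/3840 = 3.7333.
        SD[R] = 1.9322.
Step 4: Continuity-corrected z = (R + 0.5 - E[R]) / SD[R] = (6 + 0.5 - 9.0000) / 1.9322 = -1.2939.
Step 5: Two-sided p-value via normal approximation = 2*(1 - Phi(|z|)) = 0.195709.
Step 6: alpha = 0.1. fail to reject H0.

R = 6, z = -1.2939, p = 0.195709, fail to reject H0.


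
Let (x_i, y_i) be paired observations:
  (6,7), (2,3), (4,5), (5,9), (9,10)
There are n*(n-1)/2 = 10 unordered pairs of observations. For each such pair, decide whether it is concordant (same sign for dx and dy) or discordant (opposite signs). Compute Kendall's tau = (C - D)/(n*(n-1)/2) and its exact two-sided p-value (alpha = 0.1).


Step 1: Enumerate the 10 unordered pairs (i,j) with i<j and classify each by sign(x_j-x_i) * sign(y_j-y_i).
  (1,2):dx=-4,dy=-4->C; (1,3):dx=-2,dy=-2->C; (1,4):dx=-1,dy=+2->D; (1,5):dx=+3,dy=+3->C
  (2,3):dx=+2,dy=+2->C; (2,4):dx=+3,dy=+6->C; (2,5):dx=+7,dy=+7->C; (3,4):dx=+1,dy=+4->C
  (3,5):dx=+5,dy=+5->C; (4,5):dx=+4,dy=+1->C
Step 2: C = 9, D = 1, total pairs = 10.
Step 3: tau = (C - D)/(n(n-1)/2) = (9 - 1)/10 = 0.800000.
Step 4: Exact two-sided p-value (enumerate n! = 120 permutations of y under H0): p = 0.083333.
Step 5: alpha = 0.1. reject H0.

tau_b = 0.8000 (C=9, D=1), p = 0.083333, reject H0.


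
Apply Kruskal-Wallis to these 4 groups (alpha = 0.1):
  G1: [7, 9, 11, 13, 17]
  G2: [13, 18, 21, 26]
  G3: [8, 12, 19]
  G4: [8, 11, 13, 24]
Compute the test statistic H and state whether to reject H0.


Step 1: Combine all N = 16 observations and assign midranks.
sorted (value, group, rank): (7,G1,1), (8,G3,2.5), (8,G4,2.5), (9,G1,4), (11,G1,5.5), (11,G4,5.5), (12,G3,7), (13,G1,9), (13,G2,9), (13,G4,9), (17,G1,11), (18,G2,12), (19,G3,13), (21,G2,14), (24,G4,15), (26,G2,16)
Step 2: Sum ranks within each group.
R_1 = 30.5 (n_1 = 5)
R_2 = 51 (n_2 = 4)
R_3 = 22.5 (n_3 = 3)
R_4 = 32 (n_4 = 4)
Step 3: H = 12/(N(N+1)) * sum(R_i^2/n_i) - 3(N+1)
     = 12/(16*17) * (30.5^2/5 + 51^2/4 + 22.5^2/3 + 32^2/4) - 3*17
     = 0.044118 * 1261.05 - 51
     = 4.634559.
Step 4: Ties present; correction factor C = 1 - 36/(16^3 - 16) = 0.991176. Corrected H = 4.634559 / 0.991176 = 4.675816.
Step 5: Under H0, H ~ chi^2(3); p-value = 0.197134.
Step 6: alpha = 0.1. fail to reject H0.

H = 4.6758, df = 3, p = 0.197134, fail to reject H0.


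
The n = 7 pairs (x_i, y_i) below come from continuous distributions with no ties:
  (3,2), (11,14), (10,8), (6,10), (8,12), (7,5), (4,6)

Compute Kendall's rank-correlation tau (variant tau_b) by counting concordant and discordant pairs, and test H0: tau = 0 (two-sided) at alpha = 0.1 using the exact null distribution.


Step 1: Enumerate the 21 unordered pairs (i,j) with i<j and classify each by sign(x_j-x_i) * sign(y_j-y_i).
  (1,2):dx=+8,dy=+12->C; (1,3):dx=+7,dy=+6->C; (1,4):dx=+3,dy=+8->C; (1,5):dx=+5,dy=+10->C
  (1,6):dx=+4,dy=+3->C; (1,7):dx=+1,dy=+4->C; (2,3):dx=-1,dy=-6->C; (2,4):dx=-5,dy=-4->C
  (2,5):dx=-3,dy=-2->C; (2,6):dx=-4,dy=-9->C; (2,7):dx=-7,dy=-8->C; (3,4):dx=-4,dy=+2->D
  (3,5):dx=-2,dy=+4->D; (3,6):dx=-3,dy=-3->C; (3,7):dx=-6,dy=-2->C; (4,5):dx=+2,dy=+2->C
  (4,6):dx=+1,dy=-5->D; (4,7):dx=-2,dy=-4->C; (5,6):dx=-1,dy=-7->C; (5,7):dx=-4,dy=-6->C
  (6,7):dx=-3,dy=+1->D
Step 2: C = 17, D = 4, total pairs = 21.
Step 3: tau = (C - D)/(n(n-1)/2) = (17 - 4)/21 = 0.619048.
Step 4: Exact two-sided p-value (enumerate n! = 5040 permutations of y under H0): p = 0.069048.
Step 5: alpha = 0.1. reject H0.

tau_b = 0.6190 (C=17, D=4), p = 0.069048, reject H0.


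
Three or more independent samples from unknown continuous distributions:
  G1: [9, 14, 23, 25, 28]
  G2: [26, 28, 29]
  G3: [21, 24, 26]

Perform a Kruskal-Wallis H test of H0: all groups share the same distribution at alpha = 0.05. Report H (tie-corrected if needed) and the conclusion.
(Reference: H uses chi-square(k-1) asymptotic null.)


Step 1: Combine all N = 11 observations and assign midranks.
sorted (value, group, rank): (9,G1,1), (14,G1,2), (21,G3,3), (23,G1,4), (24,G3,5), (25,G1,6), (26,G2,7.5), (26,G3,7.5), (28,G1,9.5), (28,G2,9.5), (29,G2,11)
Step 2: Sum ranks within each group.
R_1 = 22.5 (n_1 = 5)
R_2 = 28 (n_2 = 3)
R_3 = 15.5 (n_3 = 3)
Step 3: H = 12/(N(N+1)) * sum(R_i^2/n_i) - 3(N+1)
     = 12/(11*12) * (22.5^2/5 + 28^2/3 + 15.5^2/3) - 3*12
     = 0.090909 * 442.667 - 36
     = 4.242424.
Step 4: Ties present; correction factor C = 1 - 12/(11^3 - 11) = 0.990909. Corrected H = 4.242424 / 0.990909 = 4.281346.
Step 5: Under H0, H ~ chi^2(2); p-value = 0.117576.
Step 6: alpha = 0.05. fail to reject H0.

H = 4.2813, df = 2, p = 0.117576, fail to reject H0.


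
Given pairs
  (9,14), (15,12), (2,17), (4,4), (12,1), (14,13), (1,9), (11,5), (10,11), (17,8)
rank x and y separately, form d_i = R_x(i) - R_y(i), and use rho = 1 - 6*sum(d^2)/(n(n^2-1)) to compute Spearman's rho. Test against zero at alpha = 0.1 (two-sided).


Step 1: Rank x and y separately (midranks; no ties here).
rank(x): 9->4, 15->9, 2->2, 4->3, 12->7, 14->8, 1->1, 11->6, 10->5, 17->10
rank(y): 14->9, 12->7, 17->10, 4->2, 1->1, 13->8, 9->5, 5->3, 11->6, 8->4
Step 2: d_i = R_x(i) - R_y(i); compute d_i^2.
  (4-9)^2=25, (9-7)^2=4, (2-10)^2=64, (3-2)^2=1, (7-1)^2=36, (8-8)^2=0, (1-5)^2=16, (6-3)^2=9, (5-6)^2=1, (10-4)^2=36
sum(d^2) = 192.
Step 3: rho = 1 - 6*192 / (10*(10^2 - 1)) = 1 - 1152/990 = -0.163636.
Step 4: Under H0, t = rho * sqrt((n-2)/(1-rho^2)) = -0.4692 ~ t(8).
Step 5: Two-sided p-value from the t-distribution with 8 df = 0.651477.
Step 6: alpha = 0.1. fail to reject H0.

rho = -0.1636, p = 0.651477, fail to reject H0 at alpha = 0.1.


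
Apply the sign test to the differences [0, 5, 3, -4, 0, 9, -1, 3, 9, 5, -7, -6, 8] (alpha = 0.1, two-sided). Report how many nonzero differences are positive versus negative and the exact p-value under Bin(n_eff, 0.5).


Step 1: Discard zero differences. Original n = 13; n_eff = number of nonzero differences = 11.
Nonzero differences (with sign): +5, +3, -4, +9, -1, +3, +9, +5, -7, -6, +8
Step 2: Count signs: positive = 7, negative = 4.
Step 3: Under H0: P(positive) = 0.5, so the number of positives S ~ Bin(11, 0.5).
Step 4: Two-sided exact p-value = sum of Bin(11,0.5) probabilities at or below the observed probability = 0.548828.
Step 5: alpha = 0.1. fail to reject H0.

n_eff = 11, pos = 7, neg = 4, p = 0.548828, fail to reject H0.


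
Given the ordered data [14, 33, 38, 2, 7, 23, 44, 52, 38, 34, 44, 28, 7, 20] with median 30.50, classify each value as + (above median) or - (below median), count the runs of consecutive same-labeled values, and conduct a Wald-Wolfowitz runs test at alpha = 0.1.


Step 1: Compute median = 30.50; label A = above, B = below.
Labels in order: BAABBBAAAAABBB  (n_A = 7, n_B = 7)
Step 2: Count runs R = 5.
Step 3: Under H0 (random ordering), E[R] = 2*n_A*n_B/(n_A+n_B) + 1 = 2*7*7/14 + 1 = 8.0000.
        Var[R] = 2*n_A*n_B*(2*n_A*n_B - n_A - n_B) / ((n_A+n_B)^2 * (n_A+n_B-1)) = 8232/2548 = 3.2308.
        SD[R] = 1.7974.
Step 4: Continuity-corrected z = (R + 0.5 - E[R]) / SD[R] = (5 + 0.5 - 8.0000) / 1.7974 = -1.3909.
Step 5: Two-sided p-value via normal approximation = 2*(1 - Phi(|z|)) = 0.164264.
Step 6: alpha = 0.1. fail to reject H0.

R = 5, z = -1.3909, p = 0.164264, fail to reject H0.


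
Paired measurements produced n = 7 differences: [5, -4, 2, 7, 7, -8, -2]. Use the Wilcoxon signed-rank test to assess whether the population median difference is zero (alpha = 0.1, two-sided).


Step 1: Drop any zero differences (none here) and take |d_i|.
|d| = [5, 4, 2, 7, 7, 8, 2]
Step 2: Midrank |d_i| (ties get averaged ranks).
ranks: |5|->4, |4|->3, |2|->1.5, |7|->5.5, |7|->5.5, |8|->7, |2|->1.5
Step 3: Attach original signs; sum ranks with positive sign and with negative sign.
W+ = 4 + 1.5 + 5.5 + 5.5 = 16.5
W- = 3 + 7 + 1.5 = 11.5
(Check: W+ + W- = 28 should equal n(n+1)/2 = 28.)
Step 4: Test statistic W = min(W+, W-) = 11.5.
Step 5: Ties in |d|, so use the tie-corrected normal approximation.
        E[W] = n(n+1)/4 = 7*8/4 = 14.
        Tie groups: |d|=2 (t=2), |d|=7 (t=2); sum(t^3 - t) = 12.
        Var[W] = n(n+1)(2n+1)/24 - sum(t^3-t)/48 = 840/24 - 12/48 = 34.75.
        z = (W - E[W]) / sqrt(Var[W]) = (11.5 - 14) / 5.8949 = -0.4241.
        Two-sided p = 2*Phi(z) = 0.671497.
Step 6: alpha = 0.1. fail to reject H0.

W+ = 16.5, W- = 11.5, W = min = 11.5, p = 0.671497, fail to reject H0.


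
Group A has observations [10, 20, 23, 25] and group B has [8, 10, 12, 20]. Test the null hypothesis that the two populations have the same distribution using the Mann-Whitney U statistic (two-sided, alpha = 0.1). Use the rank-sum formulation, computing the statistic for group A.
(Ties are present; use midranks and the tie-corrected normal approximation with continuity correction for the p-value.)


Step 1: Combine and sort all 8 observations; assign midranks.
sorted (value, group): (8,Y), (10,X), (10,Y), (12,Y), (20,X), (20,Y), (23,X), (25,X)
ranks: 8->1, 10->2.5, 10->2.5, 12->4, 20->5.5, 20->5.5, 23->7, 25->8
Step 2: Rank sum for X: R1 = 2.5 + 5.5 + 7 + 8 = 23.
Step 3: U_X = R1 - n1(n1+1)/2 = 23 - 4*5/2 = 23 - 10 = 13.
       U_Y = n1*n2 - U_X = 16 - 13 = 3.
Step 4: Ties are present, so use the tie-corrected normal approximation (with continuity correction) for the p-value.
Step 5: p-value = 0.188582; compare to alpha = 0.1. fail to reject H0.

U_X = 13, p = 0.188582, fail to reject H0 at alpha = 0.1.


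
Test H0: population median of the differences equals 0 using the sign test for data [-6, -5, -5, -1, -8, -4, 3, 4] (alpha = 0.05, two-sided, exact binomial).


Step 1: Discard zero differences. Original n = 8; n_eff = number of nonzero differences = 8.
Nonzero differences (with sign): -6, -5, -5, -1, -8, -4, +3, +4
Step 2: Count signs: positive = 2, negative = 6.
Step 3: Under H0: P(positive) = 0.5, so the number of positives S ~ Bin(8, 0.5).
Step 4: Two-sided exact p-value = sum of Bin(8,0.5) probabilities at or below the observed probability = 0.289062.
Step 5: alpha = 0.05. fail to reject H0.

n_eff = 8, pos = 2, neg = 6, p = 0.289062, fail to reject H0.


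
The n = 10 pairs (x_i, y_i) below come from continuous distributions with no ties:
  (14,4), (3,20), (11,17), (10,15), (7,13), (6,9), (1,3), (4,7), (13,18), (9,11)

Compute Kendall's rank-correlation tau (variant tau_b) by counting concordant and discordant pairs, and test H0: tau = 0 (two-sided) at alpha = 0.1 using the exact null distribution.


Step 1: Enumerate the 45 unordered pairs (i,j) with i<j and classify each by sign(x_j-x_i) * sign(y_j-y_i).
  (1,2):dx=-11,dy=+16->D; (1,3):dx=-3,dy=+13->D; (1,4):dx=-4,dy=+11->D; (1,5):dx=-7,dy=+9->D
  (1,6):dx=-8,dy=+5->D; (1,7):dx=-13,dy=-1->C; (1,8):dx=-10,dy=+3->D; (1,9):dx=-1,dy=+14->D
  (1,10):dx=-5,dy=+7->D; (2,3):dx=+8,dy=-3->D; (2,4):dx=+7,dy=-5->D; (2,5):dx=+4,dy=-7->D
  (2,6):dx=+3,dy=-11->D; (2,7):dx=-2,dy=-17->C; (2,8):dx=+1,dy=-13->D; (2,9):dx=+10,dy=-2->D
  (2,10):dx=+6,dy=-9->D; (3,4):dx=-1,dy=-2->C; (3,5):dx=-4,dy=-4->C; (3,6):dx=-5,dy=-8->C
  (3,7):dx=-10,dy=-14->C; (3,8):dx=-7,dy=-10->C; (3,9):dx=+2,dy=+1->C; (3,10):dx=-2,dy=-6->C
  (4,5):dx=-3,dy=-2->C; (4,6):dx=-4,dy=-6->C; (4,7):dx=-9,dy=-12->C; (4,8):dx=-6,dy=-8->C
  (4,9):dx=+3,dy=+3->C; (4,10):dx=-1,dy=-4->C; (5,6):dx=-1,dy=-4->C; (5,7):dx=-6,dy=-10->C
  (5,8):dx=-3,dy=-6->C; (5,9):dx=+6,dy=+5->C; (5,10):dx=+2,dy=-2->D; (6,7):dx=-5,dy=-6->C
  (6,8):dx=-2,dy=-2->C; (6,9):dx=+7,dy=+9->C; (6,10):dx=+3,dy=+2->C; (7,8):dx=+3,dy=+4->C
  (7,9):dx=+12,dy=+15->C; (7,10):dx=+8,dy=+8->C; (8,9):dx=+9,dy=+11->C; (8,10):dx=+5,dy=+4->C
  (9,10):dx=-4,dy=-7->C
Step 2: C = 29, D = 16, total pairs = 45.
Step 3: tau = (C - D)/(n(n-1)/2) = (29 - 16)/45 = 0.288889.
Step 4: Exact two-sided p-value (enumerate n! = 3628800 permutations of y under H0): p = 0.291248.
Step 5: alpha = 0.1. fail to reject H0.

tau_b = 0.2889 (C=29, D=16), p = 0.291248, fail to reject H0.
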